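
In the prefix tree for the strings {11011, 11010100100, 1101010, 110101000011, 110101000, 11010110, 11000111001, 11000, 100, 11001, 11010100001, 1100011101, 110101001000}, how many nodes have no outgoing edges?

8

A leaf is a node with no children — equivalently, the end of a word that is not a proper prefix of any other stored word.
Those words: "100", "11000111001", "1100011101", "11001", "110101000011", "110101001000", "11010110", "11011"
Leaf count: 8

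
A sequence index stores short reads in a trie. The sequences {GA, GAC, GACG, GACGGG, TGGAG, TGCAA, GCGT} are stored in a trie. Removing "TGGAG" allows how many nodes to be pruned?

3

Walk "TGGAG" from the leaf back toward the root, removing each node that no remaining word uses.
The suffix "GAG" (3 nodes) is used only by "TGGAG"; the node for "TG" still has the child "C", so pruning stops there.
Nodes removed: 3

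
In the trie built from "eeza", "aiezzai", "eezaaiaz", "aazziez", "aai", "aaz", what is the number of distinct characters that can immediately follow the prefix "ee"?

Walk "ee" from the root, arriving at one node.
Characters that immediately follow "ee" among the stored strings: {z}.
That node has 1 child edge.

1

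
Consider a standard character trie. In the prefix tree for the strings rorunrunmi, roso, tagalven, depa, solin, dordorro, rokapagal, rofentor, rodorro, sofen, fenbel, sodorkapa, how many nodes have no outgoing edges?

12

Leaves are exactly the stored words that no other stored word extends.
Those words: "depa", "dordorro", "fenbel", "rodorro", "rofentor", "rokapagal", "rorunrunmi", "roso", "sodorkapa", "sofen", "solin", "tagalven"
Leaf count: 12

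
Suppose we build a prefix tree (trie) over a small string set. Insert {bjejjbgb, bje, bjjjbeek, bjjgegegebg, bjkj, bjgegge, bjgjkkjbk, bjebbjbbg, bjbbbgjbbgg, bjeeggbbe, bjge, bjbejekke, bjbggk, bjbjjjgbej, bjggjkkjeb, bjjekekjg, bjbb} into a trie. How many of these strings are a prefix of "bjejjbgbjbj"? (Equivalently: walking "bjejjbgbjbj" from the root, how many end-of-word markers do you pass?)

Check each prefix of "bjejjbgbjbj" against the stored set — each match is an end-marker on the path.
Prefixes of the query that are stored words: "bje", "bjejjbgb"
Count: 2

2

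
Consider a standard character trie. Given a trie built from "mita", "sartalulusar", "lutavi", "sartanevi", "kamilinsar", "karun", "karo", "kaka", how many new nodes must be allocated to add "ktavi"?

4

"k" is already a path in the trie; the remaining "tavi" must be added.
So 5 − 1 = 4 new nodes.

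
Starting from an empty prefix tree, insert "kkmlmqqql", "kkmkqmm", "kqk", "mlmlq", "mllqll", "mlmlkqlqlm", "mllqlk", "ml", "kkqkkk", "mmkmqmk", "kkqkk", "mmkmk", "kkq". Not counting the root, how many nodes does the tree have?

42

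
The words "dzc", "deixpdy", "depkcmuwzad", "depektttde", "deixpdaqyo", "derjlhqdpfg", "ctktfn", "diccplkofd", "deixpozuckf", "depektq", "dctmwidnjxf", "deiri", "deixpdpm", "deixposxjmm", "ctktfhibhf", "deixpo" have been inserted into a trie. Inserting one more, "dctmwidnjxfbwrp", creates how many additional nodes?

4

Walking "dctmwidnjxfbwrp" from the root, the first 11 characters ("dctmwidnjxf") follow existing edges; "b" is the first miss.
Each of the 4 remaining characters creates one node.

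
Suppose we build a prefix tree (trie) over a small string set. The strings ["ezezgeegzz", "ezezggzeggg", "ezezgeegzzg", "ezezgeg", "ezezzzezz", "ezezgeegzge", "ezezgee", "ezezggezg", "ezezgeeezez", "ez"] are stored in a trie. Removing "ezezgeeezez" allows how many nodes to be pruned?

4

Walk "ezezgeeezez" from the leaf back toward the root, removing each node that no remaining word uses.
The suffix "ezez" (4 nodes) is used only by "ezezgeeezez"; the node for "ezezgee" still has the child "g", so pruning stops there.
Nodes removed: 4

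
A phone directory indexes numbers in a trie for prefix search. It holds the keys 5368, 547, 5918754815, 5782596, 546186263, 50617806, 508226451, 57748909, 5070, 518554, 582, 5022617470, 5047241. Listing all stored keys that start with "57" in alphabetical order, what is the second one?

5782596

Words with prefix "57", in lexicographic order: "57748909", "5782596"
Position 2: 5782596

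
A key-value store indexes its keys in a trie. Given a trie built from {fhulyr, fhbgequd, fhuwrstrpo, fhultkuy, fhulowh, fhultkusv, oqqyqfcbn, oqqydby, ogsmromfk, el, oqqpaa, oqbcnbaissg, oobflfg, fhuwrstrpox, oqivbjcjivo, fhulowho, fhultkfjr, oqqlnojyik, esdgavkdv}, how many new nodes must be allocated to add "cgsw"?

4

No existing word starts with "c", so every character of "cgsw" needs a new node.
4 − 0 = 4 new nodes.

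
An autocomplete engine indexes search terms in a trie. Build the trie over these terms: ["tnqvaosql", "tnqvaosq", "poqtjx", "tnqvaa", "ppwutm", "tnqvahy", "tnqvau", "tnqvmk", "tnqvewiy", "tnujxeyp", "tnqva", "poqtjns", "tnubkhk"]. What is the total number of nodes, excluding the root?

42

Count nodes per top-level branch (shared prefixes stored once):
  'p'-branch (poqtjns, poqtjx, ppwutm): 13 nodes
  't'-branch (tnqva, tnqvaa, tnqvahy, tnqvaosq, tnqvaosql, tnqvau, tnqvewiy, tnqvmk, tnubkhk, tnujxeyp): 29 nodes
Sum: 42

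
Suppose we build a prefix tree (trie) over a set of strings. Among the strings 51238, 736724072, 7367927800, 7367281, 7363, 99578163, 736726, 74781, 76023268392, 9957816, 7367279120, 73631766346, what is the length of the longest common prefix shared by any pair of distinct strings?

The deepest shared node is where two words last agree before diverging.
e.g. "9957816" and "99578163" share the prefix "9957816" of length 7; no pair shares a longer one.
Longest shared-prefix length: 7

7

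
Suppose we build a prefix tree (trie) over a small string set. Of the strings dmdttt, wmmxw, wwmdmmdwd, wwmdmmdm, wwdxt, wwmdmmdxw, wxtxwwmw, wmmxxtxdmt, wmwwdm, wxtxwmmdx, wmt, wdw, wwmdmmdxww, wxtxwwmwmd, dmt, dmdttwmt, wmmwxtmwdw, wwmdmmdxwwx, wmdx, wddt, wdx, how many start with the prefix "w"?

18

Walk to "w"; the words in its subtree are exactly those with that prefix.
Matches: "wddt", "wdw", "wdx", "wmdx", "wmmwxtmwdw", "wmmxw", "wmmxxtxdmt", "wmt", "wmwwdm", "wwdxt", "wwmdmmdm", "wwmdmmdwd", "wwmdmmdxw", "wwmdmmdxww", "wwmdmmdxwwx", "wxtxwmmdx", "wxtxwwmw", "wxtxwwmwmd"
Count: 18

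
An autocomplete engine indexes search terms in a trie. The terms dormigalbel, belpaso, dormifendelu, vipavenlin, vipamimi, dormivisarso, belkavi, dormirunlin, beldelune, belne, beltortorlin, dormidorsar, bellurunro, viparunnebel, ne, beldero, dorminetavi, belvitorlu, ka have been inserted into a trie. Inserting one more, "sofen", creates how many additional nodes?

5

Nothing in the trie begins with "s"; the whole of "sofen" is new.
5 − 0 = 5 new nodes.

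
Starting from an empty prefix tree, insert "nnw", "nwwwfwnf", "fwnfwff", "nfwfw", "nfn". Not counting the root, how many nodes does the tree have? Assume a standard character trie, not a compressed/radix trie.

22

Insert word by word; a character creates a node only if that edge doesn't already exist:
  "nnw" → 3 new (n, n, w)
  "nwwwfwnf" → prefix "n" already present; 7 new (w, w, w, f, w, n, f)
  "fwnfwff" → 7 new (f, w, n, f, w, f, f)
  "nfwfw" → prefix "n" already present; 4 new (f, w, f, w)
  "nfn" → prefix "nf" already present; 1 new (n)
Total nodes = 3 + 7 + 7 + 4 + 1 = 22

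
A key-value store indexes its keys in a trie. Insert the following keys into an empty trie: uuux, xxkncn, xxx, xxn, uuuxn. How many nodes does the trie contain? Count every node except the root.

Trie structure (* marks end of a word):
(root)
├─ u
│  └─ u
│     └─ u
│        └─ x *
│           └─ n *
└─ x
   └─ x
      ├─ k
      │  └─ n
      │     └─ c
      │        └─ n *
      ├─ n *
      └─ x *
Counting every labelled node above: 13.

13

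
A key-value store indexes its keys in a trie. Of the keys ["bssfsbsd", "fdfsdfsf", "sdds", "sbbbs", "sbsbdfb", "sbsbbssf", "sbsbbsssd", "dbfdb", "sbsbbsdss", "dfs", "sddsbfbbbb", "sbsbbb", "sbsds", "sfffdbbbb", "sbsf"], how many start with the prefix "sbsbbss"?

Traverse to the node for "sbsbbss", then collect every word in that subtree.
Matches: "sbsbbssf", "sbsbbsssd"
Count: 2

2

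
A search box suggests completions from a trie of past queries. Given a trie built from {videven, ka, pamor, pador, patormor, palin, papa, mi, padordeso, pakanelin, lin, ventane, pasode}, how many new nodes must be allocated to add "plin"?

"p" is already a path in the trie; the remaining "lin" must be added.
Each of the 3 remaining characters creates one node.

3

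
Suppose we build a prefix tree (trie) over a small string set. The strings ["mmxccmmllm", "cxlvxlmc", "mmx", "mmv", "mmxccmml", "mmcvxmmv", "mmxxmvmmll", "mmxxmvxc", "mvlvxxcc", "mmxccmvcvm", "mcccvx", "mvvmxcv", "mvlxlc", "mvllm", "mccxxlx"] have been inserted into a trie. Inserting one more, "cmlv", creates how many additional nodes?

The longest prefix of "cmlv" already in the trie is "c" (length 1).
So 4 − 1 = 3 new nodes.

3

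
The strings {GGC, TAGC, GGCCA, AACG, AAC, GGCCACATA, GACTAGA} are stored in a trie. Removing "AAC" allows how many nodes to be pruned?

0

After clearing the end-marker at "AAC", prune upward until reaching a node still needed by another word.
Every node on "AAC" is still needed (e.g. by "AACG"), so nothing is freed.
Nodes removed: 0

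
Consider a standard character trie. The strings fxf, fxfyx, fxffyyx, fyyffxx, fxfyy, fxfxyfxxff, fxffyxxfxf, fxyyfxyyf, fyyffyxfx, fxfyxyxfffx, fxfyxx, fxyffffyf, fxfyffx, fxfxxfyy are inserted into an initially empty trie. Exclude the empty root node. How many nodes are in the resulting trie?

59

Insert word by word; a character creates a node only if that edge doesn't already exist:
  "fxf" → 3 new (f, x, f)
  "fxfyx" → prefix "fxf" already present; 2 new (y, x)
  "fxffyyx" → prefix "fxf" already present; 4 new (f, y, y, x)
  "fyyffxx" → prefix "f" already present; 6 new (y, y, f, f, x, x)
  "fxfyy" → prefix "fxfy" already present; 1 new (y)
  "fxfxyfxxff" → prefix "fxf" already present; 7 new (x, y, f, x, x, f, f)
  "fxffyxxfxf" → prefix "fxffy" already present; 5 new (x, x, f, x, f)
  "fxyyfxyyf" → prefix "fx" already present; 7 new (y, y, f, x, y, y, f)
  "fyyffyxfx" → prefix "fyyff" already present; 4 new (y, x, f, x)
  "fxfyxyxfffx" → prefix "fxfyx" already present; 6 new (y, x, f, f, f, x)
  "fxfyxx" → prefix "fxfyx" already present; 1 new (x)
  "fxyffffyf" → prefix "fxy" already present; 6 new (f, f, f, f, y, f)
  "fxfyffx" → prefix "fxfy" already present; 3 new (f, f, x)
  "fxfxxfyy" → prefix "fxfx" already present; 4 new (x, f, y, y)
Total nodes = 3 + 2 + 4 + 6 + 1 + 7 + 5 + 7 + 4 + 6 + 1 + 6 + 3 + 4 = 59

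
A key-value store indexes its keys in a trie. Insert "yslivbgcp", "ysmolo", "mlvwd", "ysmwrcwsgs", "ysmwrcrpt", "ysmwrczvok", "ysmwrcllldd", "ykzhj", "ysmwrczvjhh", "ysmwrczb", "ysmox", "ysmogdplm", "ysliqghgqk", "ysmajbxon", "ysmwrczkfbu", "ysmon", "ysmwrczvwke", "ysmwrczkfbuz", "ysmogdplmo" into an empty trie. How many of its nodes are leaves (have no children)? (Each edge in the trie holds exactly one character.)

Leaves are exactly the stored words that no other stored word extends.
Those words: "mlvwd", "ykzhj", "ysliqghgqk", "yslivbgcp", "ysmajbxon", "ysmogdplmo", "ysmolo", "ysmon", "ysmox", "ysmwrcllldd", "ysmwrcrpt", "ysmwrcwsgs", "ysmwrczb", "ysmwrczkfbuz", "ysmwrczvjhh", "ysmwrczvok", "ysmwrczvwke"
Leaf count: 17

17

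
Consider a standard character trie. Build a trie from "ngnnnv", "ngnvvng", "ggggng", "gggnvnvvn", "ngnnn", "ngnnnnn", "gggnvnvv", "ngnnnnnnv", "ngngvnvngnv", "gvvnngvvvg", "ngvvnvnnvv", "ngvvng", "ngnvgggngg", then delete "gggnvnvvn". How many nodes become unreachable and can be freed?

Walk "gggnvnvvn" from the leaf back toward the root, removing each node that no remaining word uses.
The suffix "n" (1 node) is used only by "gggnvnvvn"; "gggnvnvv" is itself a stored word, so pruning stops there.
Nodes removed: 1

1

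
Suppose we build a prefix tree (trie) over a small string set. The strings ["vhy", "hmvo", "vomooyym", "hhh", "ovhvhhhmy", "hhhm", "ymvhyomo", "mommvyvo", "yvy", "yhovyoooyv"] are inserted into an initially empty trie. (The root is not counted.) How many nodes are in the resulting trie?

For each word, the new-node count is its length minus the longest prefix already in the trie:
  "vhy" → 3 new (v, h, y)
  "hmvo" → 4 new (h, m, v, o)
  "vomooyym" → prefix "v" already present; 7 new (o, m, o, o, y, y, m)
  "hhh" → prefix "h" already present; 2 new (h, h)
  "ovhvhhhmy" → 9 new (o, v, h, v, h, h, h, m, y)
  "hhhm" → prefix "hhh" already present; 1 new (m)
  "ymvhyomo" → 8 new (y, m, v, h, y, o, m, o)
  "mommvyvo" → 8 new (m, o, m, m, v, y, v, o)
  "yvy" → prefix "y" already present; 2 new (v, y)
  "yhovyoooyv" → prefix "y" already present; 9 new (h, o, v, y, o, o, o, y, v)
Total nodes = 3 + 4 + 7 + 2 + 9 + 1 + 8 + 8 + 2 + 9 = 53

53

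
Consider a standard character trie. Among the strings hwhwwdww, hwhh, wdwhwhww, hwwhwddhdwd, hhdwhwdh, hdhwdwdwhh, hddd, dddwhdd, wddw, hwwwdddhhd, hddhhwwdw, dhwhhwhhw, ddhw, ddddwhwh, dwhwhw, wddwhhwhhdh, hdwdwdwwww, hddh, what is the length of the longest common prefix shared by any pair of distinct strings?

Equivalently: take the maximum, over all pairs, of their longest common prefix length.
"hddh" and "hddhhwwdw" agree on "hddh" (4 characters) before diverging; nothing deeper is shared.
Longest shared-prefix length: 4

4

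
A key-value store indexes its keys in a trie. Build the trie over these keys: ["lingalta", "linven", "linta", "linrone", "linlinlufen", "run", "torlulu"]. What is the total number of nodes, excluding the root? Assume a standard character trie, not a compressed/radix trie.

35

Count nodes per top-level branch (shared prefixes stored once):
  'l'-branch (lingalta, linlinlufen, linrone, linta, linven): 25 nodes
  'r'-branch (run): 3 nodes
  't'-branch (torlulu): 7 nodes
Sum: 35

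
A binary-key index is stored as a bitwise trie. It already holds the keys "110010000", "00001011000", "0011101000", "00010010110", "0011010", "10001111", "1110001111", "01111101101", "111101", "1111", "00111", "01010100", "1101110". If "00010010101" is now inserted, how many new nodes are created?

Walking "00010010101" from the root, the first 9 characters ("000100101") follow existing edges; "0" is the first miss.
So 11 − 9 = 2 new nodes.

2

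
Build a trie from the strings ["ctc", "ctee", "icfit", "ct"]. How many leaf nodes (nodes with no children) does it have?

3

A leaf is a node with no children — equivalently, the end of a word that is not a proper prefix of any other stored word.
Those words: "ctc", "ctee", "icfit"
Leaf count: 3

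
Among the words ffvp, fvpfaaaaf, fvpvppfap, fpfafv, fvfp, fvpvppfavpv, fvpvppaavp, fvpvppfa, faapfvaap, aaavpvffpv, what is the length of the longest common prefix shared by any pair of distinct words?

The deepest shared node is where two words last agree before diverging.
"fvpvppfa" and "fvpvppfap" agree on "fvpvppfa" (8 characters) before diverging; nothing deeper is shared.
Longest shared-prefix length: 8

8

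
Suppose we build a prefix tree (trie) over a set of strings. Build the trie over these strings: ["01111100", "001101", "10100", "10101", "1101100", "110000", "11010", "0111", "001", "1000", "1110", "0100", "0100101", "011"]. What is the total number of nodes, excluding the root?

38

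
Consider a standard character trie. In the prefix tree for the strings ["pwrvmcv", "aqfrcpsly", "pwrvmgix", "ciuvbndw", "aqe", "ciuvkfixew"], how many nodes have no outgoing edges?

6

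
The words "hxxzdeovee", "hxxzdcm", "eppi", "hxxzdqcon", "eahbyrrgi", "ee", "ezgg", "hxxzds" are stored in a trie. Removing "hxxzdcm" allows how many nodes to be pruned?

2

Walk "hxxzdcm" from the leaf back toward the root, removing each node that no remaining word uses.
The suffix "cm" (2 nodes) is used only by "hxxzdcm"; the node for "hxxzd" still has the child "e", so pruning stops there.
Nodes removed: 2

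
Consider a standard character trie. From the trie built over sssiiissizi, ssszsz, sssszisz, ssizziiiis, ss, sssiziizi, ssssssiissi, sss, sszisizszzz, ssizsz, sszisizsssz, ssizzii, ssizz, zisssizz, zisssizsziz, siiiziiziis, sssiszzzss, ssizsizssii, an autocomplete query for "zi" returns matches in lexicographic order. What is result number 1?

zisssizsziz

Filter for "zi…" and sort: "zisssizsziz", "zisssizz"
The 1st is zisssizsziz.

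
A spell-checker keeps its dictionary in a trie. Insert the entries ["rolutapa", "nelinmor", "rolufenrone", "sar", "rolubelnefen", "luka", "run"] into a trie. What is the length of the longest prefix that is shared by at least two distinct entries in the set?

The deepest shared node is where two words last agree before diverging.
"rolubelnefen" and "rolufenrone" agree on "rolu" (4 characters) before diverging; nothing deeper is shared.
Longest shared-prefix length: 4

4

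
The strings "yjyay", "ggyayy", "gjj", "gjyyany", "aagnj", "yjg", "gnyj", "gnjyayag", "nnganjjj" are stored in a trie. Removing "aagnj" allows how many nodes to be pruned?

5

After clearing the end-marker at "aagnj", prune upward until reaching a node still needed by another word.
No other word shares any prefix with "aagnj", so all 5 of its nodes go.
Nodes removed: 5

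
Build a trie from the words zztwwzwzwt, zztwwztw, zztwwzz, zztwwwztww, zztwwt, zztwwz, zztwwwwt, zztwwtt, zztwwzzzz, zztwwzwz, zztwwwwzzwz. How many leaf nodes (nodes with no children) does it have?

Leaves are exactly the stored words that no other stored word extends.
Those words: "zztwwtt", "zztwwwwt", "zztwwwwzzwz", "zztwwwztww", "zztwwztw", "zztwwzwzwt", "zztwwzzzz"
Leaf count: 7

7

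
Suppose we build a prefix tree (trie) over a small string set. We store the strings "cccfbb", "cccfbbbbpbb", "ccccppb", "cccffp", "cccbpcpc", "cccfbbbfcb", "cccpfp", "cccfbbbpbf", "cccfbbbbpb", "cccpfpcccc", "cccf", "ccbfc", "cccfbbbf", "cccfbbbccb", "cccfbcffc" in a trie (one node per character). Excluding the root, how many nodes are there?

45

For each word, the new-node count is its length minus the longest prefix already in the trie:
  "cccfbb" → 6 new (c, c, c, f, b, b)
  "cccfbbbbpbb" → prefix "cccfbb" already present; 5 new (b, b, p, b, b)
  "ccccppb" → prefix "ccc" already present; 4 new (c, p, p, b)
  "cccffp" → prefix "cccf" already present; 2 new (f, p)
  "cccbpcpc" → prefix "ccc" already present; 5 new (b, p, c, p, c)
  "cccfbbbfcb" → prefix "cccfbbb" already present; 3 new (f, c, b)
  "cccpfp" → prefix "ccc" already present; 3 new (p, f, p)
  "cccfbbbpbf" → prefix "cccfbbb" already present; 3 new (p, b, f)
  "cccfbbbbpb" → prefix "cccfbbbbpb" already present; 0 new (none)
  "cccpfpcccc" → prefix "cccpfp" already present; 4 new (c, c, c, c)
  "cccf" → prefix "cccf" already present; 0 new (none)
  "ccbfc" → prefix "cc" already present; 3 new (b, f, c)
  "cccfbbbf" → prefix "cccfbbbf" already present; 0 new (none)
  "cccfbbbccb" → prefix "cccfbbb" already present; 3 new (c, c, b)
  "cccfbcffc" → prefix "cccfb" already present; 4 new (c, f, f, c)
Total nodes = 6 + 5 + 4 + 2 + 5 + 3 + 3 + 3 + 0 + 4 + 0 + 3 + 0 + 3 + 4 = 45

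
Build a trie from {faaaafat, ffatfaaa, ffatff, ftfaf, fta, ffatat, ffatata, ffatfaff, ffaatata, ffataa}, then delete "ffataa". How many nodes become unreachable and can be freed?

1

A node on "ffataa"'s path can go only if nothing else ends at it or branches off below it.
The suffix "a" (1 node) is used only by "ffataa"; the node for "ffata" still has the child "t", so pruning stops there.
Nodes removed: 1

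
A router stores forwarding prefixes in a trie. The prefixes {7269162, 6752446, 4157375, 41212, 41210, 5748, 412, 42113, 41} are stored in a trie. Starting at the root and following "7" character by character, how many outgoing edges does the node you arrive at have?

Follow the path "7" to its node, then look at its outgoing edges.
Distinct next characters after "7": 2.
That node has 1 child edge.

1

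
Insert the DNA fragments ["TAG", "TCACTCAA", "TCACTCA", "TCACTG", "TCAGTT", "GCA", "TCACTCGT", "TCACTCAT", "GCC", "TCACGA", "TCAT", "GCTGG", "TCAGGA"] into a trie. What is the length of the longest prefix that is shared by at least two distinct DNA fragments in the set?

Look for the deepest trie node that still has at least two words in its subtree.
e.g. "TCACTCA" and "TCACTCAA" share the prefix "TCACTCA" of length 7; no pair shares a longer one.
Longest shared-prefix length: 7

7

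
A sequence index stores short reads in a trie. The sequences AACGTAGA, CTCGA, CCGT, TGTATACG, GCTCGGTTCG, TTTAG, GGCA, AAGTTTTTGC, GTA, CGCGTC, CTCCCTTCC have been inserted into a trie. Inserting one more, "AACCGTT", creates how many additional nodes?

4

"AAC" is already a path in the trie; the remaining "CGTT" must be added.
Each of the 4 remaining characters creates one node.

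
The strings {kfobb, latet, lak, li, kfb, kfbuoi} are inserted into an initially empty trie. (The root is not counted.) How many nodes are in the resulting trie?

Trie structure (* marks end of a word):
(root)
├─ k
│  └─ f
│     ├─ b *
│     │  └─ u
│     │     └─ o
│     │        └─ i *
│     └─ o
│        └─ b
│           └─ b *
└─ l
   ├─ a
   │  ├─ k *
   │  └─ t
   │     └─ e
   │        └─ t *
   └─ i *
Counting every labelled node above: 16.

16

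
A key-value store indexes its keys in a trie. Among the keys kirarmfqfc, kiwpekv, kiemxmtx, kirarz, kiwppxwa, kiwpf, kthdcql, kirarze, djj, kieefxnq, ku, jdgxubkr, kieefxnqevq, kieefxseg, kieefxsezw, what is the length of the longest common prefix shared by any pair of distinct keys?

8

Equivalently: take the maximum, over all pairs, of their longest common prefix length.
e.g. "kieefxnq" and "kieefxnqevq" share the prefix "kieefxnq" of length 8; no pair shares a longer one.
Longest shared-prefix length: 8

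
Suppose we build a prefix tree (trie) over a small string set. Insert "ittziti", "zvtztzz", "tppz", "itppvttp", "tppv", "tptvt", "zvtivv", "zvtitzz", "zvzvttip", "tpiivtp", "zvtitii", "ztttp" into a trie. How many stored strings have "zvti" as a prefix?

Walk to "zvti"; the words in its subtree are exactly those with that prefix.
Words under "zvti": zvtitii, zvtitzz, zvtivv
Count: 3

3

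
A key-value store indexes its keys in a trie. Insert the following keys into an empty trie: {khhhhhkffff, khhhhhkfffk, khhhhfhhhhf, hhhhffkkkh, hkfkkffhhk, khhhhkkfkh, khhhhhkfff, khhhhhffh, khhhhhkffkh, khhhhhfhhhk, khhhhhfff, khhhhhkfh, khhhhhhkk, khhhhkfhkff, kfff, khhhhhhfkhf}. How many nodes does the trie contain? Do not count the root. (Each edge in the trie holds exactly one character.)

68

Trace insertions, counting only characters that open a new branch:
  "khhhhhkffff" → 11 new (k, h, h, h, h, h, k, f, f, f, f)
  "khhhhhkfffk" → prefix "khhhhhkfff" already present; 1 new (k)
  "khhhhfhhhhf" → prefix "khhhh" already present; 6 new (f, h, h, h, h, f)
  "hhhhffkkkh" → 10 new (h, h, h, h, f, f, k, k, k, h)
  "hkfkkffhhk" → prefix "h" already present; 9 new (k, f, k, k, f, f, h, h, k)
  "khhhhkkfkh" → prefix "khhhh" already present; 5 new (k, k, f, k, h)
  "khhhhhkfff" → prefix "khhhhhkfff" already present; 0 new (none)
  "khhhhhffh" → prefix "khhhhh" already present; 3 new (f, f, h)
  "khhhhhkffkh" → prefix "khhhhhkff" already present; 2 new (k, h)
  "khhhhhfhhhk" → prefix "khhhhhf" already present; 4 new (h, h, h, k)
  "khhhhhfff" → prefix "khhhhhff" already present; 1 new (f)
  "khhhhhkfh" → prefix "khhhhhkf" already present; 1 new (h)
  "khhhhhhkk" → prefix "khhhhh" already present; 3 new (h, k, k)
  "khhhhkfhkff" → prefix "khhhhk" already present; 5 new (f, h, k, f, f)
  "kfff" → prefix "k" already present; 3 new (f, f, f)
  "khhhhhhfkhf" → prefix "khhhhhh" already present; 4 new (f, k, h, f)
Total nodes = 11 + 1 + 6 + 10 + 9 + 5 + 0 + 3 + 2 + 4 + 1 + 1 + 3 + 5 + 3 + 4 = 68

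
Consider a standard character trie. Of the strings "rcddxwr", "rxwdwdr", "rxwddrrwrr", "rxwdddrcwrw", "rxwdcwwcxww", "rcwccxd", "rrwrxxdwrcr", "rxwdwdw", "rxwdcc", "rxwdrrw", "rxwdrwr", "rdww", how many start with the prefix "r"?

Traverse to the node for "r", then collect every word in that subtree.
Words under "r": rcddxwr, rcwccxd, rdww, rrwrxxdwrcr, rxwdcc, rxwdcwwcxww, rxwdddrcwrw, rxwddrrwrr, rxwdrrw, rxwdrwr, rxwdwdr, rxwdwdw
Count: 12

12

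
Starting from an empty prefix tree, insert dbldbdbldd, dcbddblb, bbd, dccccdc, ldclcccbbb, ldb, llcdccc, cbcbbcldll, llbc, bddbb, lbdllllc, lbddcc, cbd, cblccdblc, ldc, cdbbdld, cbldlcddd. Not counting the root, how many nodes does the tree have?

Trace insertions, counting only characters that open a new branch:
  "dbldbdbldd" → 10 new (d, b, l, d, b, d, b, l, d, d)
  "dcbddblb" → prefix "d" already present; 7 new (c, b, d, d, b, l, b)
  "bbd" → 3 new (b, b, d)
  "dccccdc" → prefix "dc" already present; 5 new (c, c, c, d, c)
  "ldclcccbbb" → 10 new (l, d, c, l, c, c, c, b, b, b)
  "ldb" → prefix "ld" already present; 1 new (b)
  "llcdccc" → prefix "l" already present; 6 new (l, c, d, c, c, c)
  "cbcbbcldll" → 10 new (c, b, c, b, b, c, l, d, l, l)
  "llbc" → prefix "ll" already present; 2 new (b, c)
  "bddbb" → prefix "b" already present; 4 new (d, d, b, b)
  "lbdllllc" → prefix "l" already present; 7 new (b, d, l, l, l, l, c)
  "lbddcc" → prefix "lbd" already present; 3 new (d, c, c)
  "cbd" → prefix "cb" already present; 1 new (d)
  "cblccdblc" → prefix "cb" already present; 7 new (l, c, c, d, b, l, c)
  "ldc" → prefix "ldc" already present; 0 new (none)
  "cdbbdld" → prefix "c" already present; 6 new (d, b, b, d, l, d)
  "cbldlcddd" → prefix "cbl" already present; 6 new (d, l, c, d, d, d)
Total nodes = 10 + 7 + 3 + 5 + 10 + 1 + 6 + 10 + 2 + 4 + 7 + 3 + 1 + 7 + 0 + 6 + 6 = 88

88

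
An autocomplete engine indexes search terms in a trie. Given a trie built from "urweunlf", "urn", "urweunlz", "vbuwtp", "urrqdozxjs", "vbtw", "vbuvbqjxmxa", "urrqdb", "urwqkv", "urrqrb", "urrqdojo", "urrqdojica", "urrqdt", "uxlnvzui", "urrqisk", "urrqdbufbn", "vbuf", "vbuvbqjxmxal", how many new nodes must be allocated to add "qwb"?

3

No existing word starts with "q", so every character of "qwb" needs a new node.
3 − 0 = 3 new nodes.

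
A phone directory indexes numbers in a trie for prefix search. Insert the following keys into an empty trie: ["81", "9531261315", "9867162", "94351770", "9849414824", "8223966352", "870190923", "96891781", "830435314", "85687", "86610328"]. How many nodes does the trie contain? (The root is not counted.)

Count nodes per top-level branch (shared prefixes stored once):
  '8'-branch (81, 8223966352, 830435314, 85687, 86610328, 870190923): 38 nodes
  '9'-branch (94351770, 9531261315, 96891781, 9849414824, 9867162): 38 nodes
Sum: 76

76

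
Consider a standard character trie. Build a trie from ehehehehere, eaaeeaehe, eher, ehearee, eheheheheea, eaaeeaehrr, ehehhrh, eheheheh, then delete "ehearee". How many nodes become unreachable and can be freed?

After clearing the end-marker at "ehearee", prune upward until reaching a node still needed by another word.
The suffix "aree" (4 nodes) is used only by "ehearee"; the node for "ehe" still has the child "h", so pruning stops there.
Nodes removed: 4

4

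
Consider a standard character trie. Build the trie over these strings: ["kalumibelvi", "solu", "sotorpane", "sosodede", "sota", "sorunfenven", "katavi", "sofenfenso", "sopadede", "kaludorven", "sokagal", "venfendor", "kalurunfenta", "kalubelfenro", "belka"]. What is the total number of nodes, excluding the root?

Insert word by word; a character creates a node only if that edge doesn't already exist:
  "kalumibelvi" → 11 new (k, a, l, u, m, i, b, e, l, v, i)
  "solu" → 4 new (s, o, l, u)
  "sotorpane" → prefix "so" already present; 7 new (t, o, r, p, a, n, e)
  "sosodede" → prefix "so" already present; 6 new (s, o, d, e, d, e)
  "sota" → prefix "sot" already present; 1 new (a)
  "sorunfenven" → prefix "so" already present; 9 new (r, u, n, f, e, n, v, e, n)
  "katavi" → prefix "ka" already present; 4 new (t, a, v, i)
  "sofenfenso" → prefix "so" already present; 8 new (f, e, n, f, e, n, s, o)
  "sopadede" → prefix "so" already present; 6 new (p, a, d, e, d, e)
  "kaludorven" → prefix "kalu" already present; 6 new (d, o, r, v, e, n)
  "sokagal" → prefix "so" already present; 5 new (k, a, g, a, l)
  "venfendor" → 9 new (v, e, n, f, e, n, d, o, r)
  "kalurunfenta" → prefix "kalu" already present; 8 new (r, u, n, f, e, n, t, a)
  "kalubelfenro" → prefix "kalu" already present; 8 new (b, e, l, f, e, n, r, o)
  "belka" → 5 new (b, e, l, k, a)
Total nodes = 11 + 4 + 7 + 6 + 1 + 9 + 4 + 8 + 6 + 6 + 5 + 9 + 8 + 8 + 5 = 97

97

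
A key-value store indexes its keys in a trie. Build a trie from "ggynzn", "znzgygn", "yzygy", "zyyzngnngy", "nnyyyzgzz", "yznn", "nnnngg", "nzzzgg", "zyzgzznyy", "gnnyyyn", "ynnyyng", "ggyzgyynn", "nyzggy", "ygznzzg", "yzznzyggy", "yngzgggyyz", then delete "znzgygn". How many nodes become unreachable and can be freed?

6

A node on "znzgygn"'s path can go only if nothing else ends at it or branches off below it.
The suffix "nzgygn" (6 nodes) is used only by "znzgygn"; the node for "z" still has the child "y", so pruning stops there.
Nodes removed: 6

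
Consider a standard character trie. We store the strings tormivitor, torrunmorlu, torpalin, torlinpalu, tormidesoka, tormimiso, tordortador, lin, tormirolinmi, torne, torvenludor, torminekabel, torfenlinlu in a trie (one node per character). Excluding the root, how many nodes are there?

83

Insert word by word; a character creates a node only if that edge doesn't already exist:
  "tormivitor" → 10 new (t, o, r, m, i, v, i, t, o, r)
  "torrunmorlu" → prefix "tor" already present; 8 new (r, u, n, m, o, r, l, u)
  "torpalin" → prefix "tor" already present; 5 new (p, a, l, i, n)
  "torlinpalu" → prefix "tor" already present; 7 new (l, i, n, p, a, l, u)
  "tormidesoka" → prefix "tormi" already present; 6 new (d, e, s, o, k, a)
  "tormimiso" → prefix "tormi" already present; 4 new (m, i, s, o)
  "tordortador" → prefix "tor" already present; 8 new (d, o, r, t, a, d, o, r)
  "lin" → 3 new (l, i, n)
  "tormirolinmi" → prefix "tormi" already present; 7 new (r, o, l, i, n, m, i)
  "torne" → prefix "tor" already present; 2 new (n, e)
  "torvenludor" → prefix "tor" already present; 8 new (v, e, n, l, u, d, o, r)
  "torminekabel" → prefix "tormi" already present; 7 new (n, e, k, a, b, e, l)
  "torfenlinlu" → prefix "tor" already present; 8 new (f, e, n, l, i, n, l, u)
Total nodes = 10 + 8 + 5 + 7 + 6 + 4 + 8 + 3 + 7 + 2 + 8 + 7 + 8 = 83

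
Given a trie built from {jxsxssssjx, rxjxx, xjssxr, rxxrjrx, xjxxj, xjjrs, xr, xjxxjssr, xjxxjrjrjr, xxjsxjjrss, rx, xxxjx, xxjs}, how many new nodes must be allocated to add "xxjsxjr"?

1

Walking "xxjsxjr" from the root, the first 6 characters ("xxjsxj") follow existing edges; "r" is the first miss.
So 7 − 6 = 1 new nodes.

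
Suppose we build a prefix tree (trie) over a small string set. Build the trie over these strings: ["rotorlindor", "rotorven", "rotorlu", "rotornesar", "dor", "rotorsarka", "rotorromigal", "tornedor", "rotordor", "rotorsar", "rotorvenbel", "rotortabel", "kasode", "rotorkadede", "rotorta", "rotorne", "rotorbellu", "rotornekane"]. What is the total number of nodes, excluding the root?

75

For each word, the new-node count is its length minus the longest prefix already in the trie:
  "rotorlindor" → 11 new (r, o, t, o, r, l, i, n, d, o, r)
  "rotorven" → prefix "rotor" already present; 3 new (v, e, n)
  "rotorlu" → prefix "rotorl" already present; 1 new (u)
  "rotornesar" → prefix "rotor" already present; 5 new (n, e, s, a, r)
  "dor" → 3 new (d, o, r)
  "rotorsarka" → prefix "rotor" already present; 5 new (s, a, r, k, a)
  "rotorromigal" → prefix "rotor" already present; 7 new (r, o, m, i, g, a, l)
  "tornedor" → 8 new (t, o, r, n, e, d, o, r)
  "rotordor" → prefix "rotor" already present; 3 new (d, o, r)
  "rotorsar" → prefix "rotorsar" already present; 0 new (none)
  "rotorvenbel" → prefix "rotorven" already present; 3 new (b, e, l)
  "rotortabel" → prefix "rotor" already present; 5 new (t, a, b, e, l)
  "kasode" → 6 new (k, a, s, o, d, e)
  "rotorkadede" → prefix "rotor" already present; 6 new (k, a, d, e, d, e)
  "rotorta" → prefix "rotorta" already present; 0 new (none)
  "rotorne" → prefix "rotorne" already present; 0 new (none)
  "rotorbellu" → prefix "rotor" already present; 5 new (b, e, l, l, u)
  "rotornekane" → prefix "rotorne" already present; 4 new (k, a, n, e)
Total nodes = 11 + 3 + 1 + 5 + 3 + 5 + 7 + 8 + 3 + 0 + 3 + 5 + 6 + 6 + 0 + 0 + 5 + 4 = 75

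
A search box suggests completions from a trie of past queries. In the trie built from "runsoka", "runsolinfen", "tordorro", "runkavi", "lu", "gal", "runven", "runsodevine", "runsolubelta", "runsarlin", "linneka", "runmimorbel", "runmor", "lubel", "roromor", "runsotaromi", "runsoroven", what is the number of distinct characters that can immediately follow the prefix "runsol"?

2

The children of the "runsol" node are the distinct next characters among strings starting with "runsol".
Characters that immediately follow "runsol" among the stored strings: {i, u}.
That node has 2 child edges.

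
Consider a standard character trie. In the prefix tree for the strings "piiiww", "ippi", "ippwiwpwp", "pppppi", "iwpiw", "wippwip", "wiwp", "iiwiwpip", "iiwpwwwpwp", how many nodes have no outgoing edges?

9

A leaf is a node with no children — equivalently, the end of a word that is not a proper prefix of any other stored word.
Those words: "iiwiwpip", "iiwpwwwpwp", "ippi", "ippwiwpwp", "iwpiw", "piiiww", "pppppi", "wippwip", "wiwp"
Leaf count: 9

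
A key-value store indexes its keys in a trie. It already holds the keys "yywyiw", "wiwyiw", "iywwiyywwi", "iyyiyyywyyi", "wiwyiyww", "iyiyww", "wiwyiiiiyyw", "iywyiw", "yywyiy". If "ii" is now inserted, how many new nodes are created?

Walking "ii" from the root, the first 1 characters ("i") follow existing edges; "i" is the first miss.
So 2 − 1 = 1 new nodes.

1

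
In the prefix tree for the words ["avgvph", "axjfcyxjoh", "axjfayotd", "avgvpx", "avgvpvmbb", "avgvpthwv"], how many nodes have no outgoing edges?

6

A leaf is a node with no children — equivalently, the end of a word that is not a proper prefix of any other stored word.
Those words: "avgvph", "avgvpthwv", "avgvpvmbb", "avgvpx", "axjfayotd", "axjfcyxjoh"
Leaf count: 6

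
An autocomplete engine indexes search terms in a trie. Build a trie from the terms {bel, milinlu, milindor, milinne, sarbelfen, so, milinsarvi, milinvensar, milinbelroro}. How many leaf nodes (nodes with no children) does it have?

9

A leaf is a node with no children — equivalently, the end of a word that is not a proper prefix of any other stored word.
Those words: "bel", "milinbelroro", "milindor", "milinlu", "milinne", "milinsarvi", "milinvensar", "sarbelfen", "so"
Leaf count: 9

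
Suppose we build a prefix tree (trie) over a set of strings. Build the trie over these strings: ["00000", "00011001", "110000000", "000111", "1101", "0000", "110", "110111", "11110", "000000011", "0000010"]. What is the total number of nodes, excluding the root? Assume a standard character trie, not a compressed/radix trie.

Trace insertions, counting only characters that open a new branch:
  "00000" → 5 new (0, 0, 0, 0, 0)
  "00011001" → prefix "000" already present; 5 new (1, 1, 0, 0, 1)
  "110000000" → 9 new (1, 1, 0, 0, 0, 0, 0, 0, 0)
  "000111" → prefix "00011" already present; 1 new (1)
  "1101" → prefix "110" already present; 1 new (1)
  "0000" → prefix "0000" already present; 0 new (none)
  "110" → prefix "110" already present; 0 new (none)
  "110111" → prefix "1101" already present; 2 new (1, 1)
  "11110" → prefix "11" already present; 3 new (1, 1, 0)
  "000000011" → prefix "00000" already present; 4 new (0, 0, 1, 1)
  "0000010" → prefix "00000" already present; 2 new (1, 0)
Total nodes = 5 + 5 + 9 + 1 + 1 + 0 + 0 + 2 + 3 + 4 + 2 = 32

32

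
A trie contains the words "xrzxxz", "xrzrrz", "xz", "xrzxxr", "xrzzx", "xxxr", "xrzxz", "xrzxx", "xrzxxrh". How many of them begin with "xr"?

Walk to "xr"; the words in its subtree are exactly those with that prefix.
Matches: "xrzrrz", "xrzxx", "xrzxxr", "xrzxxrh", "xrzxxz", "xrzxz", "xrzzx"
Count: 7

7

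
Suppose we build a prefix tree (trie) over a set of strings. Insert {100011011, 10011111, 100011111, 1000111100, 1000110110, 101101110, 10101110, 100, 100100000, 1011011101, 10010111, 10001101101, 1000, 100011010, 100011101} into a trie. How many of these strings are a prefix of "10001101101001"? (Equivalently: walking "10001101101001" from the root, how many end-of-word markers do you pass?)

5

Check each prefix of "10001101101001" against the stored set — each match is an end-marker on the path.
Prefixes of the query that are stored words: "100", "1000", "100011011", "1000110110", "10001101101"
Count: 5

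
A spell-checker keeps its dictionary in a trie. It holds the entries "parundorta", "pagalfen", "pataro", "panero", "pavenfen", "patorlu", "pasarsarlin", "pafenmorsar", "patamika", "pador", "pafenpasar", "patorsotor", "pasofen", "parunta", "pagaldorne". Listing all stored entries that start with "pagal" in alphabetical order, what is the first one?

pagaldorne

Words with prefix "pagal", in lexicographic order: "pagaldorne", "pagalfen"
The 1st is pagaldorne.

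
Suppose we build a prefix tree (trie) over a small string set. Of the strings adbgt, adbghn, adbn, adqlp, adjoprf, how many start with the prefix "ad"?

5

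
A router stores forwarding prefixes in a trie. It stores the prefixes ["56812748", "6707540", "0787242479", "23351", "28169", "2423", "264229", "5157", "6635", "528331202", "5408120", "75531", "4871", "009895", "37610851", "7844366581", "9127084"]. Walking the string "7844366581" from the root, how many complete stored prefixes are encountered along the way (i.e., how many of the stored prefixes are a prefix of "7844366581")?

Walk "7844366581" from the root; an end-of-word marker is hit whenever a stored word is a prefix of "7844366581".
Prefixes of the query that are stored words: "7844366581"
Count: 1

1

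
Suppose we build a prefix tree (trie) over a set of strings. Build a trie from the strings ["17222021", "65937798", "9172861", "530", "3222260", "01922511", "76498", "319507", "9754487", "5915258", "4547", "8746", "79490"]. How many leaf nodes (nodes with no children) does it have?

13

Leaves are exactly the stored words that no other stored word extends.
Those words: "01922511", "17222021", "319507", "3222260", "4547", "530", "5915258", "65937798", "76498", "79490", "8746", "9172861", "9754487"
Leaf count: 13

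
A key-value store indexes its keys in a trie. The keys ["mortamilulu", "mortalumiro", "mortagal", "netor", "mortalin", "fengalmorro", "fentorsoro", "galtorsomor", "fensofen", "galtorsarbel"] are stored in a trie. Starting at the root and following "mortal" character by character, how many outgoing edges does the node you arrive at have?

The children of the "mortal" node are the distinct next characters among strings starting with "mortal".
Distinct next characters after "mortal": i, u.
That node has 2 child edges.

2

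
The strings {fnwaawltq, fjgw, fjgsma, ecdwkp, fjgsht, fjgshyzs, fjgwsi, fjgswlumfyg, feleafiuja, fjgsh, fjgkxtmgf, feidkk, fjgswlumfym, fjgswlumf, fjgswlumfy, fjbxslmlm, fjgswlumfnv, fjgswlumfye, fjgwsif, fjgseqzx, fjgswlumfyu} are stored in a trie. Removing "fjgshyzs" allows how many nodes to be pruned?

3

Walk "fjgshyzs" from the leaf back toward the root, removing each node that no remaining word uses.
The suffix "yzs" (3 nodes) is used only by "fjgshyzs"; the node for "fjgsh" still has the child "t", so pruning stops there.
Nodes removed: 3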